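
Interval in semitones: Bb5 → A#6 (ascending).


Let's work it out.
Absolute semitone position = octave×12 + chromatic position
Bb5: 5×12 + 10 = 70
A#6: 6×12 + 10 = 82
Difference = 82 - 70 = 12
= 12 semitones


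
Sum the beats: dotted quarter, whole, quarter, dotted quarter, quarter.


Beat values:
  dotted quarter = 1.5 beats
  whole = 4 beats
  quarter = 1 beat
  dotted quarter = 1.5 beats
  quarter = 1 beat
Sum = 1.5 + 4 + 1 + 1.5 + 1
= 9 beats


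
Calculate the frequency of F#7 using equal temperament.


Solution.
f = 440 × 2^(n/12) where n = semitones from A4
F#7: 33 semitones from A4
f = 440 × 2^(33/12)
f = 2959.96 Hz


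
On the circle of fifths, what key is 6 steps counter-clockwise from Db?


Step by step:
Each counter-clockwise step moves down a perfect 5th (= up a perfect 4th)
From Db: Db → F#/Gb → B → E → A → D → G
= G


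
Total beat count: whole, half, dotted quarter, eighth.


Beat values:
  whole = 4 beats
  half = 2 beats
  dotted quarter = 1.5 beats
  eighth = 0.5 beats
Sum = 4 + 2 + 1.5 + 0.5
= 8 beats


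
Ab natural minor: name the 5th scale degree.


Natural minor scale pattern: W-H-W-W-H-W-W (2-1-2-2-1-2-2 semitones)
Starting from Ab:
  Ab + 2 semitones → Bb
  Bb + 1 semitone → Cb
  Cb + 2 semitones → Db
  Db + 2 semitones → Eb
  Eb + 1 semitone → Fb
  Fb + 2 semitones → Gb
  Gb + 2 semitones → Ab
Scale: Ab Bb Cb Db Eb Fb Gb
Degree 5 = Eb


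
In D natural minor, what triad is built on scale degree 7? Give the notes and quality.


Solution.
D natural minor scale: D E F G A Bb C
Diatonic triad on degree 7 stacks scale notes 7, 2, 4: C E G
C→E = 4 semitones; C→G = 7 semitones → major triad
= C E G (major)


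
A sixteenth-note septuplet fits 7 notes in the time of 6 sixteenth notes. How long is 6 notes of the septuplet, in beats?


Step by step:
Septuplet: 7 notes occupy the space of 6 sixteenth notes
Space = 6 × 1/4 = 3/2 beats
Each septuplet note = 3/2 / 7 = 3/14 beats
6 notes = 6 × 3/14 = 9/7
= 9/7 beats


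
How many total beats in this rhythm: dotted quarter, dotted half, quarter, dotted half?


Reasoning:
Beat values:
  dotted quarter = 1.5 beats
  dotted half = 3 beats
  quarter = 1 beat
  dotted half = 3 beats
Sum = 1.5 + 3 + 1 + 3
= 8.5 beats


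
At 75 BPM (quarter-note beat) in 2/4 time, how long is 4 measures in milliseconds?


Quarter-note beat duration = 60000 / 75 ms
Beats per measure (2/4) = 2
One measure = 2 × 60000 / 75 = 120000 / 75 ms
4 measures = 4 × 120000 / 75 = 480000 / 75
= 6400.0 ms


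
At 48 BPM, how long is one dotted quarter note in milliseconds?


Let's work it out.
One quarter-note beat = 60000 / BPM = 60000 / 48 ms
Dotted quarter note = 3/2 × quarter note
Duration = 3/2 × 60000 / 48 = 90000 / 48
= 1875.0 ms


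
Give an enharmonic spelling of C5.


Solution.
Enharmonic notes sound the same pitch but are spelled with different letter names
C and B# name the same pitch class
Octave numbers change at C, so C5 = B#4
= B#4


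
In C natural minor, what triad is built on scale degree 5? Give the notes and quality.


C natural minor scale: C D Eb F G Ab Bb
Diatonic triad on degree 5 stacks scale notes 5, 7, 2: G Bb D
G→Bb = 3 semitones; G→D = 7 semitones → minor triad
= G Bb D (minor)


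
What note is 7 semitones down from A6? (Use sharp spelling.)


Working:
A6: chromatic position 9 in octave 6 → absolute = 6×12 + 9 = 81
Transpose down 7: 81 - 7 = 74
74 = 6×12 + 2 → D in octave 6
Result = D6


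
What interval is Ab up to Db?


Step by step:
Letter names: A → D spans 4 letter names → a 4th
Semitones: Ab → Db = 5 half-steps
A 4th of 5 semitones is a perfect 4th
= perfect 4th


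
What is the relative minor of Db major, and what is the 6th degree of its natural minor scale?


Solution.
The relative minor shares the major's key signature and starts on its 6th degree
6th degree = a major 6th above the tonic; a major 6th above Db is Bb
→ relative minor of Db major is Bb minor
Bb natural minor scale: Bb C Db Eb F Gb Ab
= Bb minor; 6th degree = Gb


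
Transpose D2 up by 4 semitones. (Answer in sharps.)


Reasoning:
D2: chromatic position 2 in octave 2 → absolute = 2×12 + 2 = 26
Transpose up 4: 26 + 4 = 30
30 = 2×12 + 6 → F# in octave 2
Result = F#2


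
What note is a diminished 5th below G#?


A 5th spans 5 letter names, so from G we land on C
A diminished 5th = 6 semitones below G#
Spell C at that pitch: C##
= C##


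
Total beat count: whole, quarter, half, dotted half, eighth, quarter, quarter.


Reasoning:
Beat values:
  whole = 4 beats
  quarter = 1 beat
  half = 2 beats
  dotted half = 3 beats
  eighth = 0.5 beats
  quarter = 1 beat
  quarter = 1 beat
Sum = 4 + 1 + 2 + 3 + 0.5 + 1 + 1
= 12.5 beats


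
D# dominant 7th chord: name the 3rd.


Reasoning:
Dominant 7th chord = root + major 3rd + perfect 5th + minor 7th
Seventh chords stack in thirds, so the letter names are D-F-A-C
Root: D#
Major 3rd above D#: F##
Perfect 5th above D#: A#
Minor 7th above D#: C#
The 3rd = F##


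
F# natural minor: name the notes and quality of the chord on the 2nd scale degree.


Step by step:
F# natural minor scale: F# G# A B C# D E
Diatonic triad on degree 2 stacks scale notes 2, 4, 6: G# B D
G#→B = 3 semitones; G#→D = 6 semitones → diminished triad
= G# B D (diminished)


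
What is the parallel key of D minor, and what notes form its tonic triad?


Let's work it out.
Parallel keys share the same tonic but differ in mode
D minor → parallel is D major
Tonic triad of D major = D F# A
= D major; triad = D F# A


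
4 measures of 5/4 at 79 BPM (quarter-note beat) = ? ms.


Quarter-note beat duration = 60000 / 79 ms
Beats per measure (5/4) = 5
One measure = 5 × 60000 / 79 = 300000 / 79 ms
4 measures = 4 × 300000 / 79 = 1200000 / 79
= 15189.9 ms


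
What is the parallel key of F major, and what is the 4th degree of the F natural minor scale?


Step by step:
Parallel keys share the same tonic but differ in mode
F major → parallel is F minor
F natural minor scale: F G Ab Bb C Db Eb
= F minor; 4th degree = Bb


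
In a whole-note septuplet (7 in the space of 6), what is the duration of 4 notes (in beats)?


Reasoning:
Septuplet: 7 notes occupy the space of 6 whole notes
Space = 6 × 4 = 24 beats
Each septuplet note = 24 / 7 = 24/7 beats
4 notes = 4 × 24/7 = 96/7
= 96/7 beats


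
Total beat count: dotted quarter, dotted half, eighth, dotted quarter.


Reasoning:
Beat values:
  dotted quarter = 1.5 beats
  dotted half = 3 beats
  eighth = 0.5 beats
  dotted quarter = 1.5 beats
Sum = 1.5 + 3 + 0.5 + 1.5
= 6.5 beats


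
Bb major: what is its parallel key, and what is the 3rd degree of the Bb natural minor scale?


Let's work it out.
Parallel keys share the same tonic but differ in mode
Bb major → parallel is Bb minor
Bb natural minor scale: Bb C Db Eb F Gb Ab
= Bb minor; 3rd degree = Db


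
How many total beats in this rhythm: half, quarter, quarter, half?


Working:
Beat values:
  half = 2 beats
  quarter = 1 beat
  quarter = 1 beat
  half = 2 beats
Sum = 2 + 1 + 1 + 2
= 6 beats


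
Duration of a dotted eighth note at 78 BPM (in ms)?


Solution.
One quarter-note beat = 60000 / BPM = 60000 / 78 ms
Dotted eighth note = 3/4 × quarter note
Duration = 3/4 × 60000 / 78 = 45000 / 78
= 576.9 ms


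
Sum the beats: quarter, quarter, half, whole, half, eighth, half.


Beat values:
  quarter = 1 beat
  quarter = 1 beat
  half = 2 beats
  whole = 4 beats
  half = 2 beats
  eighth = 0.5 beats
  half = 2 beats
Sum = 1 + 1 + 2 + 4 + 2 + 0.5 + 2
= 12.5 beats


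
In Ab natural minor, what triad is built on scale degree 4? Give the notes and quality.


Working:
Ab natural minor scale: Ab Bb Cb Db Eb Fb Gb
Diatonic triad on degree 4 stacks scale notes 4, 6, 1: Db Fb Ab
Db→Fb = 3 semitones; Db→Ab = 7 semitones → minor triad
= Db Fb Ab (minor)


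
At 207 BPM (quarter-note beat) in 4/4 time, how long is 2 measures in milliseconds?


Let's work it out.
Quarter-note beat duration = 60000 / 207 ms
Beats per measure (4/4) = 4
One measure = 4 × 60000 / 207 = 240000 / 207 ms
2 measures = 2 × 240000 / 207 = 480000 / 207
= 2318.8 ms


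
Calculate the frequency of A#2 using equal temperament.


Working:
f = 440 × 2^(n/12) where n = semitones from A4
A#2: -23 semitones from A4
f = 440 × 2^(-23/12)
f = 116.54 Hz


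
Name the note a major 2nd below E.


Reasoning:
A 2nd spans 2 letter names, so from E we land on D
A major 2nd = 2 semitones below E
Spell D at that pitch: D
= D


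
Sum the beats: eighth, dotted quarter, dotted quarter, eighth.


Step by step:
Beat values:
  eighth = 0.5 beats
  dotted quarter = 1.5 beats
  dotted quarter = 1.5 beats
  eighth = 0.5 beats
Sum = 0.5 + 1.5 + 1.5 + 0.5
= 4 beats


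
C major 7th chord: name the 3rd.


Major 7th chord = root + major 3rd + perfect 5th + major 7th
Seventh chords stack in thirds, so the letter names are C-E-G-B
Root: C
Major 3rd above C: E
Perfect 5th above C: G
Major 7th above C: B
The 3rd = E


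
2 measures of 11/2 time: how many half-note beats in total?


Working:
Time signature 11/2: the bottom number 2 means the half note gets one count
The top number 11 means 11 half-note beats per measure
Total = 11 × 2 measures
= 22 half-note beats


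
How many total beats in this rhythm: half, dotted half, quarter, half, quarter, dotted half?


Reasoning:
Beat values:
  half = 2 beats
  dotted half = 3 beats
  quarter = 1 beat
  half = 2 beats
  quarter = 1 beat
  dotted half = 3 beats
Sum = 2 + 3 + 1 + 2 + 1 + 3
= 12 beats


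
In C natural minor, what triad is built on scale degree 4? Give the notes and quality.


Solution.
C natural minor scale: C D Eb F G Ab Bb
Diatonic triad on degree 4 stacks scale notes 4, 6, 1: F Ab C
F→Ab = 3 semitones; F→C = 7 semitones → minor triad
= F Ab C (minor)


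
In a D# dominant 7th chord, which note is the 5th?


Dominant 7th chord = root + major 3rd + perfect 5th + minor 7th
Seventh chords stack in thirds, so the letter names are D-F-A-C
Root: D#
Major 3rd above D#: F##
Perfect 5th above D#: A#
Minor 7th above D#: C#
The 5th = A#


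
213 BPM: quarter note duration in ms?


Reasoning:
One quarter-note beat = 60000 / BPM = 60000 / 213 ms
Duration = 60000 / 213
= 281.7 ms


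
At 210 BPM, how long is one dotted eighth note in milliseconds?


Reasoning:
One quarter-note beat = 60000 / BPM = 60000 / 210 ms
Dotted eighth note = 3/4 × quarter note
Duration = 3/4 × 60000 / 210 = 45000 / 210
= 214.3 ms


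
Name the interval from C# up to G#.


Letter names: C → G spans 5 letter names → a 5th
Semitones: C# → G# = 7 half-steps
A 5th of 7 semitones is a perfect 5th
= perfect 5th


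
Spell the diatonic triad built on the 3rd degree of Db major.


Db major scale: Db Eb F Gb Ab Bb C
Diatonic triad on degree 3 stacks scale notes 3, 5, 7: F Ab C
F→Ab = 3 semitones; F→C = 7 semitones → minor triad
= F Ab C (minor)


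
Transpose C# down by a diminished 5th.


Working:
diminished 5th: 5 letter names, 6 semitones
Letter: C - 4 → F
Pitch: C# - 6 semitones, spelled as an F → F##
= F##


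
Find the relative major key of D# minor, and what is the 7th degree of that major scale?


The relative major shares the key signature and is a minor 3rd above the minor tonic
A minor 3rd above D# is F#
→ relative major of D# minor is F# major
F# major scale: F# G# A# B C# D# E#
= F# major; 7th degree = E#


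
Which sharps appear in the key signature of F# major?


Reasoning:
Sharp major keys follow the circle of fifths: C(0), G(1), D(2), A(3), E(4), B(5), F#(6), C#(7)
F# major has 6 sharps
Order of sharps: F# C# G# D# A# E# B# → first 6: F#, C#, G#, D#, A#, E#
= F#, C#, G#, D#, A#, E#


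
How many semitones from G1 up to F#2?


Working:
Absolute semitone position = octave×12 + chromatic position
G1: 1×12 + 7 = 19
F#2: 2×12 + 6 = 30
Difference = 30 - 19 = 11
= 11 semitones


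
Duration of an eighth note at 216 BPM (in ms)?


Let's work it out.
One quarter-note beat = 60000 / BPM = 60000 / 216 ms
Eighth note = 1/2 × quarter note
Duration = 1/2 × 60000 / 216 = 30000 / 216
= 138.9 ms


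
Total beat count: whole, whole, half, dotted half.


Let's work it out.
Beat values:
  whole = 4 beats
  whole = 4 beats
  half = 2 beats
  dotted half = 3 beats
Sum = 4 + 4 + 2 + 3
= 13 beats


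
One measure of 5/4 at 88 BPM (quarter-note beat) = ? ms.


Reasoning:
Quarter-note beat duration = 60000 / 88 ms
Beats per measure (5/4) = 5
One measure = 5 × 60000 / 88 = 300000 / 88 ms
= 3409.1 ms


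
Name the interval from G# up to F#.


Reasoning:
Letter names: G → F spans 7 letter names → a 7th
Semitones: G# → F# = 10 half-steps
A 7th of 10 semitones is a minor 7th
= minor 7th


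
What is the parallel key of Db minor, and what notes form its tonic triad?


Step by step:
Parallel keys share the same tonic but differ in mode
Db minor → parallel is Db major
Tonic triad of Db major = Db F Ab
= Db major; triad = Db F Ab


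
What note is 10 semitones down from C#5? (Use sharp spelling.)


C#5: chromatic position 1 in octave 5 → absolute = 5×12 + 1 = 61
Transpose down 10: 61 - 10 = 51
51 = 4×12 + 3 → D# in octave 4
Result = D#4


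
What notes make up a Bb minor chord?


Let's work it out.
Minor triad = root + minor 3rd (3 semitones) + perfect 5th (7 semitones)
A triad on Bb stacks thirds, so the chord tones use letter names B-D-F
Root: Bb
Minor 3rd above Bb: Db
Perfect 5th above Bb: F
Chord = Bb Db F


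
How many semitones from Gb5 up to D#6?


Solution.
Absolute semitone position = octave×12 + chromatic position
Gb5: 5×12 + 6 = 66
D#6: 6×12 + 3 = 75
Difference = 75 - 66 = 9
= 9 semitones


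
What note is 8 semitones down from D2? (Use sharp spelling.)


Solution.
D2: chromatic position 2 in octave 2 → absolute = 2×12 + 2 = 26
Transpose down 8: 26 - 8 = 18
18 = 1×12 + 6 → F# in octave 1
Result = F#1


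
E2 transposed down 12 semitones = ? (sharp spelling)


Reasoning:
E2: chromatic position 4 in octave 2 → absolute = 2×12 + 4 = 28
Transpose down 12: 28 - 12 = 16
16 = 1×12 + 4 → E in octave 1
Result = E1


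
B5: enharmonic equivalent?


Enharmonic notes sound the same pitch but are spelled with different letter names
B and A## name the same pitch class
= A##5


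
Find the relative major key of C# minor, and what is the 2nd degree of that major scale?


The relative major shares the key signature and is a minor 3rd above the minor tonic
A minor 3rd above C# is E
→ relative major of C# minor is E major
E major scale: E F# G# A B C# D#
= E major; 2nd degree = F#


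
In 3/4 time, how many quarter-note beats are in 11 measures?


Let's work it out.
Time signature 3/4: the bottom number 4 means the quarter note gets one count
The top number 3 means 3 quarter-note beats per measure
Total = 3 × 11 measures
= 33 quarter-note beats


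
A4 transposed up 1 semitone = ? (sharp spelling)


Solution.
A4: chromatic position 9 in octave 4 → absolute = 4×12 + 9 = 57
Transpose up 1: 57 + 1 = 58
58 = 4×12 + 10 → A# in octave 4
Result = A#4


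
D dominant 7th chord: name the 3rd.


Working:
Dominant 7th chord = root + major 3rd + perfect 5th + minor 7th
Seventh chords stack in thirds, so the letter names are D-F-A-C
Root: D
Major 3rd above D: F#
Perfect 5th above D: A
Minor 7th above D: C
The 3rd = F#


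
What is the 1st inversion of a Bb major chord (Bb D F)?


Root position: Bb D F
1st inversion: move root up an octave
Bass note: D
Notes (bottom to top) = D F Bb


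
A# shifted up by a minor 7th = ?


Solution.
minor 7th: 7 letter names, 10 semitones
Letter: A + 6 → G
Pitch: A# + 10 semitones, spelled as a G → G#
= G#


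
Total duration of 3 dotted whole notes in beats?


Let's work it out.
Base whole note = 4 beats
Dot 1 adds half the previous value: +2
One dotted whole = 4 + 2 = 6
3 of them = 3 × 6 = 18
= 18 beats


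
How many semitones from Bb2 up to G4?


Solution.
Absolute semitone position = octave×12 + chromatic position
Bb2: 2×12 + 10 = 34
G4: 4×12 + 7 = 55
Difference = 55 - 34 = 21
= 21 semitones


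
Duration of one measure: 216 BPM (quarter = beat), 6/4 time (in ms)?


Reasoning:
Quarter-note beat duration = 60000 / 216 ms
Beats per measure (6/4) = 6
One measure = 6 × 60000 / 216 = 360000 / 216 ms
= 1666.7 ms


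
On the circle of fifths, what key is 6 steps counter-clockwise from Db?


Reasoning:
Each counter-clockwise step moves down a perfect 5th (= up a perfect 4th)
From Db: Db → F#/Gb → B → E → A → D → G
= G


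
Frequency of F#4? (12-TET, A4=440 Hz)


Step by step:
f = 440 × 2^(n/12) where n = semitones from A4
F#4: -3 semitones from A4
f = 440 × 2^(-3/12)
f = 369.99 Hz


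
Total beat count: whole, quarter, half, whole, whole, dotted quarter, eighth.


Step by step:
Beat values:
  whole = 4 beats
  quarter = 1 beat
  half = 2 beats
  whole = 4 beats
  whole = 4 beats
  dotted quarter = 1.5 beats
  eighth = 0.5 beats
Sum = 4 + 1 + 2 + 4 + 4 + 1.5 + 0.5
= 17 beats


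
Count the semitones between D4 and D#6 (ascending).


Solution.
Absolute semitone position = octave×12 + chromatic position
D4: 4×12 + 2 = 50
D#6: 6×12 + 3 = 75
Difference = 75 - 50 = 25
= 25 semitones


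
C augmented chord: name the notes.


Solution.
Augmented triad = root + major 3rd (4 semitones) + augmented 5th (8 semitones)
A triad on C stacks thirds, so the chord tones use letter names C-E-G
Root: C
Major 3rd above C: E
Augmented 5th above C: G#
Chord = C E G#


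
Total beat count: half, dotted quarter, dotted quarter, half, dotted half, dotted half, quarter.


Let's work it out.
Beat values:
  half = 2 beats
  dotted quarter = 1.5 beats
  dotted quarter = 1.5 beats
  half = 2 beats
  dotted half = 3 beats
  dotted half = 3 beats
  quarter = 1 beat
Sum = 2 + 1.5 + 1.5 + 2 + 3 + 3 + 1
= 14 beats


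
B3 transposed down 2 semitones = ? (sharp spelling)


Solution.
B3: chromatic position 11 in octave 3 → absolute = 3×12 + 11 = 47
Transpose down 2: 47 - 2 = 45
45 = 3×12 + 9 → A in octave 3
Result = A3


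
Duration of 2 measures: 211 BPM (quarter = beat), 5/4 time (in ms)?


Let's work it out.
Quarter-note beat duration = 60000 / 211 ms
Beats per measure (5/4) = 5
One measure = 5 × 60000 / 211 = 300000 / 211 ms
2 measures = 2 × 300000 / 211 = 600000 / 211
= 2843.6 ms


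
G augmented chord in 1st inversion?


Step by step:
Root position: G B D#
1st inversion: move root up an octave
Bass note: B
Notes (bottom to top) = B D# G


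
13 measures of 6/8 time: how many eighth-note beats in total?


Time signature 6/8: the bottom number 8 means the eighth note gets one count
The top number 6 means 6 eighth-note beats per measure
Total = 6 × 13 measures
= 78 eighth-note beats


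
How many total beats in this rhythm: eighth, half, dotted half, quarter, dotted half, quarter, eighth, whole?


Reasoning:
Beat values:
  eighth = 0.5 beats
  half = 2 beats
  dotted half = 3 beats
  quarter = 1 beat
  dotted half = 3 beats
  quarter = 1 beat
  eighth = 0.5 beats
  whole = 4 beats
Sum = 0.5 + 2 + 3 + 1 + 3 + 1 + 0.5 + 4
= 15 beats


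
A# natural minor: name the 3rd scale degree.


Let's work it out.
Natural minor scale pattern: W-H-W-W-H-W-W (2-1-2-2-1-2-2 semitones)
Starting from A#:
  A# + 2 semitones → B#
  B# + 1 semitone → C#
  C# + 2 semitones → D#
  D# + 2 semitones → E#
  E# + 1 semitone → F#
  F# + 2 semitones → G#
  G# + 2 semitones → A#
Scale: A# B# C# D# E# F# G#
Degree 3 = C#


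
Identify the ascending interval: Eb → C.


Letter names: E → C spans 6 letter names → a 6th
Semitones: Eb → C = 9 half-steps
A 6th of 9 semitones is a major 6th
= major 6th


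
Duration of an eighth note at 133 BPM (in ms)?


Reasoning:
One quarter-note beat = 60000 / BPM = 60000 / 133 ms
Eighth note = 1/2 × quarter note
Duration = 1/2 × 60000 / 133 = 30000 / 133
= 225.6 ms


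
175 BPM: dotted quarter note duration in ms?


Let's work it out.
One quarter-note beat = 60000 / BPM = 60000 / 175 ms
Dotted quarter note = 3/2 × quarter note
Duration = 3/2 × 60000 / 175 = 90000 / 175
= 514.3 ms


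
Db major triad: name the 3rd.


Solution.
Major triad = root + major 3rd (4 semitones) + perfect 5th (7 semitones)
A triad on Db stacks thirds, so the chord tones use letter names D-F-A
Root: Db
Major 3rd above Db: F
Perfect 5th above Db: Ab
The 3rd = F


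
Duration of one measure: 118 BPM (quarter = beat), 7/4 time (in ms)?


Step by step:
Quarter-note beat duration = 60000 / 118 ms
Beats per measure (7/4) = 7
One measure = 7 × 60000 / 118 = 420000 / 118 ms
= 3559.3 ms


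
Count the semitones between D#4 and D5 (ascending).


Let's work it out.
Absolute semitone position = octave×12 + chromatic position
D#4: 4×12 + 3 = 51
D5: 5×12 + 2 = 62
Difference = 62 - 51 = 11
= 11 semitones


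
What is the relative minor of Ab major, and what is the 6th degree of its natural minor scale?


Step by step:
The relative minor shares the major's key signature and starts on its 6th degree
6th degree = a major 6th above the tonic; a major 6th above Ab is F
→ relative minor of Ab major is F minor
F natural minor scale: F G Ab Bb C Db Eb
= F minor; 6th degree = Db


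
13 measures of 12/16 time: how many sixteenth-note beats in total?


Solution.
Time signature 12/16: the bottom number 16 means the sixteenth note gets one count
The top number 12 means 12 sixteenth-note beats per measure
Total = 12 × 13 measures
= 156 sixteenth-note beats


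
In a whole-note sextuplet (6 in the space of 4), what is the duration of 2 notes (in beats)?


Sextuplet: 6 notes occupy the space of 4 whole notes
Space = 4 × 4 = 16 beats
Each sextuplet note = 16 / 6 = 8/3 beats
2 notes = 2 × 8/3 = 16/3
= 16/3 beats


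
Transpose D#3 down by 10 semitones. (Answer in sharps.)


Let's work it out.
D#3: chromatic position 3 in octave 3 → absolute = 3×12 + 3 = 39
Transpose down 10: 39 - 10 = 29
29 = 2×12 + 5 → F in octave 2
Result = F2


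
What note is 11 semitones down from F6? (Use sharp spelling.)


F6: chromatic position 5 in octave 6 → absolute = 6×12 + 5 = 77
Transpose down 11: 77 - 11 = 66
66 = 5×12 + 6 → F# in octave 5
Result = F#5


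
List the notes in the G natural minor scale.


Working:
Natural minor scale pattern: W-H-W-W-H-W-W (2-1-2-2-1-2-2 semitones)
Starting from G:
  G + 2 semitones → A
  A + 1 semitone → Bb
  Bb + 2 semitones → C
  C + 2 semitones → D
  D + 1 semitone → Eb
  Eb + 2 semitones → F
  F + 2 semitones → G
Scale = G A Bb C D Eb F


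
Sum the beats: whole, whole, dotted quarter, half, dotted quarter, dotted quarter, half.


Let's work it out.
Beat values:
  whole = 4 beats
  whole = 4 beats
  dotted quarter = 1.5 beats
  half = 2 beats
  dotted quarter = 1.5 beats
  dotted quarter = 1.5 beats
  half = 2 beats
Sum = 4 + 4 + 1.5 + 2 + 1.5 + 1.5 + 2
= 16.5 beats


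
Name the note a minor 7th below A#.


Solution.
A 7th spans 7 letter names, so from A we land on B
A minor 7th = 10 semitones below A#
Spell B at that pitch: B#
= B#


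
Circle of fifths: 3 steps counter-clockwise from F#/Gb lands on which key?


Solution.
Each counter-clockwise step moves down a perfect 5th (= up a perfect 4th)
From F#/Gb: F#/Gb → B → E → A
= A


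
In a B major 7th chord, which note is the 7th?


Major 7th chord = root + major 3rd + perfect 5th + major 7th
Seventh chords stack in thirds, so the letter names are B-D-F-A
Root: B
Major 3rd above B: D#
Perfect 5th above B: F#
Major 7th above B: A#
The 7th = A#


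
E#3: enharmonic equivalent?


Step by step:
Enharmonic notes sound the same pitch but are spelled with different letter names
E# and F name the same pitch class
= F3


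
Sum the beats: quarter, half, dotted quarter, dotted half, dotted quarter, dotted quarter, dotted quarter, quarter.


Let's work it out.
Beat values:
  quarter = 1 beat
  half = 2 beats
  dotted quarter = 1.5 beats
  dotted half = 3 beats
  dotted quarter = 1.5 beats
  dotted quarter = 1.5 beats
  dotted quarter = 1.5 beats
  quarter = 1 beat
Sum = 1 + 2 + 1.5 + 3 + 1.5 + 1.5 + 1.5 + 1
= 13 beats


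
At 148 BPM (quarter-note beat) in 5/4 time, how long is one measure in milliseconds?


Quarter-note beat duration = 60000 / 148 ms
Beats per measure (5/4) = 5
One measure = 5 × 60000 / 148 = 300000 / 148 ms
= 2027.0 ms


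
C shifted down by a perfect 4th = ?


Step by step:
perfect 4th: 4 letter names, 5 semitones
Letter: C - 3 → G
Pitch: C - 5 semitones, spelled as a G → G
= G


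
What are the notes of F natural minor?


Step by step:
Natural minor scale pattern: W-H-W-W-H-W-W (2-1-2-2-1-2-2 semitones)
Starting from F:
  F + 2 semitones → G
  G + 1 semitone → Ab
  Ab + 2 semitones → Bb
  Bb + 2 semitones → C
  C + 1 semitone → Db
  Db + 2 semitones → Eb
  Eb + 2 semitones → F
Scale = F G Ab Bb C Db Eb


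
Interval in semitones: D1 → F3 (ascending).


Absolute semitone position = octave×12 + chromatic position
D1: 1×12 + 2 = 14
F3: 3×12 + 5 = 41
Difference = 41 - 14 = 27
= 27 semitones


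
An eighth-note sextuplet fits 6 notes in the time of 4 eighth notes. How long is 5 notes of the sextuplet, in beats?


Sextuplet: 6 notes occupy the space of 4 eighth notes
Space = 4 × 1/2 = 2 beats
Each sextuplet note = 2 / 6 = 1/3 beats
5 notes = 5 × 1/3 = 5/3
= 5/3 beats


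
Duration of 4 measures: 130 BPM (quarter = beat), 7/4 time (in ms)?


Step by step:
Quarter-note beat duration = 60000 / 130 ms
Beats per measure (7/4) = 7
One measure = 7 × 60000 / 130 = 420000 / 130 ms
4 measures = 4 × 420000 / 130 = 1680000 / 130
= 12923.1 ms


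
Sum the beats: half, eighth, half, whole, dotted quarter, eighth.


Let's work it out.
Beat values:
  half = 2 beats
  eighth = 0.5 beats
  half = 2 beats
  whole = 4 beats
  dotted quarter = 1.5 beats
  eighth = 0.5 beats
Sum = 2 + 0.5 + 2 + 4 + 1.5 + 0.5
= 10.5 beats


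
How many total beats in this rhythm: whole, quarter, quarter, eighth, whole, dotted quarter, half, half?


Working:
Beat values:
  whole = 4 beats
  quarter = 1 beat
  quarter = 1 beat
  eighth = 0.5 beats
  whole = 4 beats
  dotted quarter = 1.5 beats
  half = 2 beats
  half = 2 beats
Sum = 4 + 1 + 1 + 0.5 + 4 + 1.5 + 2 + 2
= 16 beats


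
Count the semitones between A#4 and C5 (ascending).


Absolute semitone position = octave×12 + chromatic position
A#4: 4×12 + 10 = 58
C5: 5×12 + 0 = 60
Difference = 60 - 58 = 2
= 2 semitones


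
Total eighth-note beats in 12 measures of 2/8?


Working:
Time signature 2/8: the bottom number 8 means the eighth note gets one count
The top number 2 means 2 eighth-note beats per measure
Total = 2 × 12 measures
= 24 eighth-note beats


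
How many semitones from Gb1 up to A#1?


Working:
Absolute semitone position = octave×12 + chromatic position
Gb1: 1×12 + 6 = 18
A#1: 1×12 + 10 = 22
Difference = 22 - 18 = 4
= 4 semitones


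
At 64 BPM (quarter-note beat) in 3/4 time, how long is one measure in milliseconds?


Working:
Quarter-note beat duration = 60000 / 64 ms
Beats per measure (3/4) = 3
One measure = 3 × 60000 / 64 = 180000 / 64 ms
= 2812.5 ms


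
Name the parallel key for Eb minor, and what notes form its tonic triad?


Step by step:
Parallel keys share the same tonic but differ in mode
Eb minor → parallel is Eb major
Tonic triad of Eb major = Eb G Bb
= Eb major; triad = Eb G Bb


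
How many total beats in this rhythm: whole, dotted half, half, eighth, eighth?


Reasoning:
Beat values:
  whole = 4 beats
  dotted half = 3 beats
  half = 2 beats
  eighth = 0.5 beats
  eighth = 0.5 beats
Sum = 4 + 3 + 2 + 0.5 + 0.5
= 10 beats


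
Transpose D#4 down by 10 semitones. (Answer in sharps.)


Reasoning:
D#4: chromatic position 3 in octave 4 → absolute = 4×12 + 3 = 51
Transpose down 10: 51 - 10 = 41
41 = 3×12 + 5 → F in octave 3
Result = F3


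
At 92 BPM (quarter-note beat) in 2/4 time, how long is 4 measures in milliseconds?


Reasoning:
Quarter-note beat duration = 60000 / 92 ms
Beats per measure (2/4) = 2
One measure = 2 × 60000 / 92 = 120000 / 92 ms
4 measures = 4 × 120000 / 92 = 480000 / 92
= 5217.4 ms


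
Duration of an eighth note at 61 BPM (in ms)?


One quarter-note beat = 60000 / BPM = 60000 / 61 ms
Eighth note = 1/2 × quarter note
Duration = 1/2 × 60000 / 61 = 30000 / 61
= 491.8 ms


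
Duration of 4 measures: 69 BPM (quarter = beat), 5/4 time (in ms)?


Let's work it out.
Quarter-note beat duration = 60000 / 69 ms
Beats per measure (5/4) = 5
One measure = 5 × 60000 / 69 = 300000 / 69 ms
4 measures = 4 × 300000 / 69 = 1200000 / 69
= 17391.3 ms


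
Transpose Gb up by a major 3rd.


Step by step:
major 3rd: 3 letter names, 4 semitones
Letter: G + 2 → B
Pitch: Gb + 4 semitones, spelled as a B → Bb
= Bb


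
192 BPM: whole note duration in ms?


One quarter-note beat = 60000 / BPM = 60000 / 192 ms
Whole note = 4 × quarter note
Duration = 4 × 60000 / 192 = 240000 / 192
= 1250.0 ms


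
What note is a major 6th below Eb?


A 6th spans 6 letter names, so from E we land on G
A major 6th = 9 semitones below Eb
Spell G at that pitch: Gb
= Gb


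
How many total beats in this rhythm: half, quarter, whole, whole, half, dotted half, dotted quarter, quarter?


Let's work it out.
Beat values:
  half = 2 beats
  quarter = 1 beat
  whole = 4 beats
  whole = 4 beats
  half = 2 beats
  dotted half = 3 beats
  dotted quarter = 1.5 beats
  quarter = 1 beat
Sum = 2 + 1 + 4 + 4 + 2 + 3 + 1.5 + 1
= 18.5 beats


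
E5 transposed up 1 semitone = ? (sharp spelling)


E5: chromatic position 4 in octave 5 → absolute = 5×12 + 4 = 64
Transpose up 1: 64 + 1 = 65
65 = 5×12 + 5 → F in octave 5
Result = F5


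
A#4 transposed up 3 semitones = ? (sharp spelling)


Reasoning:
A#4: chromatic position 10 in octave 4 → absolute = 4×12 + 10 = 58
Transpose up 3: 58 + 3 = 61
61 = 5×12 + 1 → C# in octave 5
Result = C#5


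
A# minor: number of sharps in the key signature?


Working:
Sharp minor keys follow the circle of fifths: A(0), E(1), B(2), F#(3), C#(4), G#(5), D#(6), A#(7)
A# minor has 7 sharps
Order of sharps: F# C# G# D# A# E# B# → first 7: F#, C#, G#, D#, A#, E#, B#
= 7 sharps


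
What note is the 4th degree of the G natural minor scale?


Working:
Natural minor scale pattern: W-H-W-W-H-W-W (2-1-2-2-1-2-2 semitones)
Starting from G:
  G + 2 semitones → A
  A + 1 semitone → Bb
  Bb + 2 semitones → C
  C + 2 semitones → D
  D + 1 semitone → Eb
  Eb + 2 semitones → F
  F + 2 semitones → G
Scale: G A Bb C D Eb F
Degree 4 = C


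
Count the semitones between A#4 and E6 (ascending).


Solution.
Absolute semitone position = octave×12 + chromatic position
A#4: 4×12 + 10 = 58
E6: 6×12 + 4 = 76
Difference = 76 - 58 = 18
= 18 semitones


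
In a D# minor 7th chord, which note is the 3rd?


Let's work it out.
Minor 7th chord = root + minor 3rd + perfect 5th + minor 7th
Seventh chords stack in thirds, so the letter names are D-F-A-C
Root: D#
Minor 3rd above D#: F#
Perfect 5th above D#: A#
Minor 7th above D#: C#
The 3rd = F#


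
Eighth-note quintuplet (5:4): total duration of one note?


Solution.
Quintuplet: 5 notes occupy the space of 4 eighth notes
Space = 4 × 1/2 = 2 beats
Each quintuplet note = 2 / 5 = 2/5 beats
= 2/5 beats


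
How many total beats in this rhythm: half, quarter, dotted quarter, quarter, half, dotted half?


Reasoning:
Beat values:
  half = 2 beats
  quarter = 1 beat
  dotted quarter = 1.5 beats
  quarter = 1 beat
  half = 2 beats
  dotted half = 3 beats
Sum = 2 + 1 + 1.5 + 1 + 2 + 3
= 10.5 beats


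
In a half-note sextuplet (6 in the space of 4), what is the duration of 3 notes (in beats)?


Sextuplet: 6 notes occupy the space of 4 half notes
Space = 4 × 2 = 8 beats
Each sextuplet note = 8 / 6 = 4/3 beats
3 notes = 3 × 4/3 = 4
= 4 beats


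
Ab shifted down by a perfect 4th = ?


Working:
perfect 4th: 4 letter names, 5 semitones
Letter: A - 3 → E
Pitch: Ab - 5 semitones, spelled as an E → Eb
= Eb


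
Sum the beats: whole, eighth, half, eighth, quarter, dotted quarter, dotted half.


Reasoning:
Beat values:
  whole = 4 beats
  eighth = 0.5 beats
  half = 2 beats
  eighth = 0.5 beats
  quarter = 1 beat
  dotted quarter = 1.5 beats
  dotted half = 3 beats
Sum = 4 + 0.5 + 2 + 0.5 + 1 + 1.5 + 3
= 12.5 beats


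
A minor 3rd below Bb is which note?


Step by step:
A 3rd spans 3 letter names, so from B we land on G
A minor 3rd = 3 semitones below Bb
Spell G at that pitch: G
= G


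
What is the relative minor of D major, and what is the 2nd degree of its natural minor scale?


The relative minor shares the major's key signature and starts on its 6th degree
6th degree = a major 6th above the tonic; a major 6th above D is B
→ relative minor of D major is B minor
B natural minor scale: B C# D E F# G A
= B minor; 2nd degree = C#


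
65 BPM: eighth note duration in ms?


Let's work it out.
One quarter-note beat = 60000 / BPM = 60000 / 65 ms
Eighth note = 1/2 × quarter note
Duration = 1/2 × 60000 / 65 = 30000 / 65
= 461.5 ms


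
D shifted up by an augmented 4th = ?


Let's work it out.
augmented 4th: 4 letter names, 6 semitones
Letter: D + 3 → G
Pitch: D + 6 semitones, spelled as a G → G#
= G#


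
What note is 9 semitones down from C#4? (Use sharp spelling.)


Working:
C#4: chromatic position 1 in octave 4 → absolute = 4×12 + 1 = 49
Transpose down 9: 49 - 9 = 40
40 = 3×12 + 4 → E in octave 3
Result = E3


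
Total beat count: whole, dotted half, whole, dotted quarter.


Working:
Beat values:
  whole = 4 beats
  dotted half = 3 beats
  whole = 4 beats
  dotted quarter = 1.5 beats
Sum = 4 + 3 + 4 + 1.5
= 12.5 beats


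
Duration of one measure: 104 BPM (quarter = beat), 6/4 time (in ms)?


Let's work it out.
Quarter-note beat duration = 60000 / 104 ms
Beats per measure (6/4) = 6
One measure = 6 × 60000 / 104 = 360000 / 104 ms
= 3461.5 ms


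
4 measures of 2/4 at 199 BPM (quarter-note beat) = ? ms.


Working:
Quarter-note beat duration = 60000 / 199 ms
Beats per measure (2/4) = 2
One measure = 2 × 60000 / 199 = 120000 / 199 ms
4 measures = 4 × 120000 / 199 = 480000 / 199
= 2412.1 ms


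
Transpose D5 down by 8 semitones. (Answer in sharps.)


Working:
D5: chromatic position 2 in octave 5 → absolute = 5×12 + 2 = 62
Transpose down 8: 62 - 8 = 54
54 = 4×12 + 6 → F# in octave 4
Result = F#4


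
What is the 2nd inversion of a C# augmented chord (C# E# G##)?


Step by step:
Root position: C# E# G##
2nd inversion: move root and 3rd up an octave
Bass note: G##
Notes (bottom to top) = G## C# E#


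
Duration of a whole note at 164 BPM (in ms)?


Solution.
One quarter-note beat = 60000 / BPM = 60000 / 164 ms
Whole note = 4 × quarter note
Duration = 4 × 60000 / 164 = 240000 / 164
= 1463.4 ms


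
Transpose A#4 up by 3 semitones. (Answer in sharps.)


Working:
A#4: chromatic position 10 in octave 4 → absolute = 4×12 + 10 = 58
Transpose up 3: 58 + 3 = 61
61 = 5×12 + 1 → C# in octave 5
Result = C#5


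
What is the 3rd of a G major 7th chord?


Let's work it out.
Major 7th chord = root + major 3rd + perfect 5th + major 7th
Seventh chords stack in thirds, so the letter names are G-B-D-F
Root: G
Major 3rd above G: B
Perfect 5th above G: D
Major 7th above G: F#
The 3rd = B


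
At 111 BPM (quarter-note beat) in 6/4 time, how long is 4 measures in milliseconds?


Reasoning:
Quarter-note beat duration = 60000 / 111 ms
Beats per measure (6/4) = 6
One measure = 6 × 60000 / 111 = 360000 / 111 ms
4 measures = 4 × 360000 / 111 = 1440000 / 111
= 12973.0 ms


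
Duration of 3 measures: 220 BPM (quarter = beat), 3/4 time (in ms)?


Quarter-note beat duration = 60000 / 220 ms
Beats per measure (3/4) = 3
One measure = 3 × 60000 / 220 = 180000 / 220 ms
3 measures = 3 × 180000 / 220 = 540000 / 220
= 2454.5 ms


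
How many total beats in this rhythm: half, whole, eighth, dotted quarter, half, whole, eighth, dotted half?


Beat values:
  half = 2 beats
  whole = 4 beats
  eighth = 0.5 beats
  dotted quarter = 1.5 beats
  half = 2 beats
  whole = 4 beats
  eighth = 0.5 beats
  dotted half = 3 beats
Sum = 2 + 4 + 0.5 + 1.5 + 2 + 4 + 0.5 + 3
= 17.5 beats


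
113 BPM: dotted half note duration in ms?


Let's work it out.
One quarter-note beat = 60000 / BPM = 60000 / 113 ms
Dotted half note = 3 × quarter note
Duration = 3 × 60000 / 113 = 180000 / 113
= 1592.9 ms


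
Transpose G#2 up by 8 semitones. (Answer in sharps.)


Working:
G#2: chromatic position 8 in octave 2 → absolute = 2×12 + 8 = 32
Transpose up 8: 32 + 8 = 40
40 = 3×12 + 4 → E in octave 3
Result = E3


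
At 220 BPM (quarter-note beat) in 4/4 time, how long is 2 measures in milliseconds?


Solution.
Quarter-note beat duration = 60000 / 220 ms
Beats per measure (4/4) = 4
One measure = 4 × 60000 / 220 = 240000 / 220 ms
2 measures = 2 × 240000 / 220 = 480000 / 220
= 2181.8 ms


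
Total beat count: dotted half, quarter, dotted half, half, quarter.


Solution.
Beat values:
  dotted half = 3 beats
  quarter = 1 beat
  dotted half = 3 beats
  half = 2 beats
  quarter = 1 beat
Sum = 3 + 1 + 3 + 2 + 1
= 10 beats


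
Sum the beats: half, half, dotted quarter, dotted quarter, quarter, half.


Step by step:
Beat values:
  half = 2 beats
  half = 2 beats
  dotted quarter = 1.5 beats
  dotted quarter = 1.5 beats
  quarter = 1 beat
  half = 2 beats
Sum = 2 + 2 + 1.5 + 1.5 + 1 + 2
= 10 beats


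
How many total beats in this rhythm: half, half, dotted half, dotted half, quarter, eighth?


Beat values:
  half = 2 beats
  half = 2 beats
  dotted half = 3 beats
  dotted half = 3 beats
  quarter = 1 beat
  eighth = 0.5 beats
Sum = 2 + 2 + 3 + 3 + 1 + 0.5
= 11.5 beats


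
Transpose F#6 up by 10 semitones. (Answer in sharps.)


Working:
F#6: chromatic position 6 in octave 6 → absolute = 6×12 + 6 = 78
Transpose up 10: 78 + 10 = 88
88 = 7×12 + 4 → E in octave 7
Result = E7


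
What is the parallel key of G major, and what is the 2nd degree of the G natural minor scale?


Step by step:
Parallel keys share the same tonic but differ in mode
G major → parallel is G minor
G natural minor scale: G A Bb C D Eb F
= G minor; 2nd degree = A


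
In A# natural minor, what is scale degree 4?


Let's work it out.
Natural minor scale pattern: W-H-W-W-H-W-W (2-1-2-2-1-2-2 semitones)
Starting from A#:
  A# + 2 semitones → B#
  B# + 1 semitone → C#
  C# + 2 semitones → D#
  D# + 2 semitones → E#
  E# + 1 semitone → F#
  F# + 2 semitones → G#
  G# + 2 semitones → A#
Scale: A# B# C# D# E# F# G#
Degree 4 = D#


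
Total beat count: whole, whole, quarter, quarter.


Solution.
Beat values:
  whole = 4 beats
  whole = 4 beats
  quarter = 1 beat
  quarter = 1 beat
Sum = 4 + 4 + 1 + 1
= 10 beats


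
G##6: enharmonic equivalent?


Let's work it out.
Enharmonic notes sound the same pitch but are spelled with different letter names
G## and A name the same pitch class
= A6


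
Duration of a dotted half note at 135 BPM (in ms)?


Reasoning:
One quarter-note beat = 60000 / BPM = 60000 / 135 ms
Dotted half note = 3 × quarter note
Duration = 3 × 60000 / 135 = 180000 / 135
= 1333.3 ms


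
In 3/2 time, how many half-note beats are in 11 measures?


Working:
Time signature 3/2: the bottom number 2 means the half note gets one count
The top number 3 means 3 half-note beats per measure
Total = 3 × 11 measures
= 33 half-note beats
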